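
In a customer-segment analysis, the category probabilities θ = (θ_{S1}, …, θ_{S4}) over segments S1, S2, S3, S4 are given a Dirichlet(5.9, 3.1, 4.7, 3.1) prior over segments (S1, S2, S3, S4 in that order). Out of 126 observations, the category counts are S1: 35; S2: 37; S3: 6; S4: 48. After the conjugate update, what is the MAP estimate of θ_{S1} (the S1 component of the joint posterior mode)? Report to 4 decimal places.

The Dirichlet prior is conjugate to the Multinomial likelihood: each posterior αⱼ = prior αⱼ + observed count nⱼ.
Posterior concentration: (40.9, 40.1, 10.7, 51.1), total = 142.8.
Joint mode component: (α_{S1}−1)/(Σα−K) = 39.9/138.8 = 0.2875.

0.2875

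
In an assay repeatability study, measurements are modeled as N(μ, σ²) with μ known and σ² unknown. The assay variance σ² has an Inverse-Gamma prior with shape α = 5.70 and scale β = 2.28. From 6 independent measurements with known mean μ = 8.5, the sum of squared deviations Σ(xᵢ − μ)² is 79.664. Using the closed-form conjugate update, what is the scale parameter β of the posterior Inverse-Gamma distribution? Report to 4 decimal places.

With known mean μ and an Inverse-Gamma(α, β) prior on σ², the Normal likelihood is conjugate: posterior is Inv-Gamma(α + n/2, β + Σ(xᵢ−μ)²/2).
Posterior: Inv-Gamma(5.70 + 6/2, 2.28 + 79.664/2) = Inv-Gamma(8.70, 42.1120).
Posterior β = 42.1120.

42.1120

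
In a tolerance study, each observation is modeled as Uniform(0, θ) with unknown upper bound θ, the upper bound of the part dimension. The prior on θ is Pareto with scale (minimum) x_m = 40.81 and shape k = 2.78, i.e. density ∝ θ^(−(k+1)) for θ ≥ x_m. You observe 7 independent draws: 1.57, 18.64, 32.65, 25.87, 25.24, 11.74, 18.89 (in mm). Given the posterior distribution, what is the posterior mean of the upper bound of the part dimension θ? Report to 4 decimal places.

A Pareto(scale x_m, shape k) prior on the upper bound θ of Uniform(0, θ) is conjugate: posterior is Pareto(max(x_m, max xᵢ), k + n).
Sample maximum = 32.65; prior scale x_m = 40.81 → posterior scale = max = 40.81.
Posterior shape = 2.78 + 7 = 9.78.
E[θ|data] = k·x_m/(k−1) = 9.78·40.81/8.78 = 45.4581.

45.4581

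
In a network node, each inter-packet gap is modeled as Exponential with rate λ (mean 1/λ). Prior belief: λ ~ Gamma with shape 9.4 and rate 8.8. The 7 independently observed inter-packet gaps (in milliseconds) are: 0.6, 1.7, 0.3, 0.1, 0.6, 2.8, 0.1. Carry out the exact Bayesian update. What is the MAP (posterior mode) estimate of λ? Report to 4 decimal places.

1.0267

With a Gamma(shape α, rate β) prior on the exponential rate λ, the posterior after n observations with total T = Σxᵢ is Gamma(α+n, β+T).
Sum of observations T = 6.2 milliseconds; n = 7.
Posterior: Gamma(9.4+7, 8.8+6.2) = Gamma(16.4, 15.0).
Mode = (α−1)/β = 1.0267.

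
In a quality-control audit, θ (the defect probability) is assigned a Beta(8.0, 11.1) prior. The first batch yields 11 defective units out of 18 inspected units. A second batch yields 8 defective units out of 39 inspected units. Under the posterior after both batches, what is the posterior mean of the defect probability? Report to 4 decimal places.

The Beta prior is conjugate to a Binomial/Bernoulli likelihood; the update adds successes to α and failures to β.
After batch 1: Beta(8.0+11, 11.1+7) = Beta(19.0, 18.1).
After batch 2: Beta(19.0+8, 18.1+31) = Beta(27.0, 49.1).
Posterior mean = α/(α+β) = 27.0/76.1 = 0.3548.

0.3548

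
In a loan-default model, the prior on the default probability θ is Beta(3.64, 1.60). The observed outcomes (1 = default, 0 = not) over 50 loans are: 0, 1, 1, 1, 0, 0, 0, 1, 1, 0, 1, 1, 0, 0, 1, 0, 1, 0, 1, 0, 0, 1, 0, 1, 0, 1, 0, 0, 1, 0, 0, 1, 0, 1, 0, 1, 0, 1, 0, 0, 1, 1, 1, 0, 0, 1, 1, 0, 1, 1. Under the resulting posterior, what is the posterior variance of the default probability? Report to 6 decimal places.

The Beta prior is conjugate to a Binomial/Bernoulli likelihood; the update adds successes to α and failures to β.
Posterior: Beta(α+k, β+n−k) = Beta(3.64+25, 1.60+25) = Beta(28.64, 26.60).
Var = αβ/((α+β)²(α+β+1)) = 28.64·26.60/(55.24²·56.24) = 0.004439.

0.004439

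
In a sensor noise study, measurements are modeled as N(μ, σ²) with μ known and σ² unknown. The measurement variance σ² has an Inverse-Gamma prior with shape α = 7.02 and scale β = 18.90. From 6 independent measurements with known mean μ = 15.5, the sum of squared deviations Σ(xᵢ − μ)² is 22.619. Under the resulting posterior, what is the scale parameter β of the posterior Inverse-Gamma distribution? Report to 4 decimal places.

30.2095

With known mean μ and an Inverse-Gamma(α, β) prior on σ², the Normal likelihood is conjugate: posterior is Inv-Gamma(α + n/2, β + Σ(xᵢ−μ)²/2).
Posterior: Inv-Gamma(7.02 + 6/2, 18.90 + 22.619/2) = Inv-Gamma(10.02, 30.2095).
Posterior β = 30.2095.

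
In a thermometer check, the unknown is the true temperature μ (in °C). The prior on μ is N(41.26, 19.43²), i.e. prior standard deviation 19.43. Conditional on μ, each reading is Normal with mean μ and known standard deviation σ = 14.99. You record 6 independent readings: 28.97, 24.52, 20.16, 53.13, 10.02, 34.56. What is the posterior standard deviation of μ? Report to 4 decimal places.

For Normal data with known variance σ², a Normal(μ₀, σ₀²) prior on μ is conjugate. Posterior precision = 1/σ₀² + n/σ²; posterior mean is the precision-weighted average of μ₀ and x̄.
σ₀² = 19.43² = 377.5249, σ² = 14.99² = 224.7001; σ² + n·σ₀² = 224.7001 + 6·377.5249 = 2489.8495.
Posterior precision = 1/σ₀² + n/σ² = 1/377.5249 + 6/224.7001 = (σ² + n·σ₀²)/(σ₀²σ²) = 2489.8495/(377.5249·224.7001); posterior variance σₙ² = σ₀²σ²/(σ² + n·σ₀²) = 377.5249·224.7001/2489.8495 = 34.070285.
Posterior SD = √σₙ² = √(377.5249·224.7001/2489.8495) = 5.8370.

5.8370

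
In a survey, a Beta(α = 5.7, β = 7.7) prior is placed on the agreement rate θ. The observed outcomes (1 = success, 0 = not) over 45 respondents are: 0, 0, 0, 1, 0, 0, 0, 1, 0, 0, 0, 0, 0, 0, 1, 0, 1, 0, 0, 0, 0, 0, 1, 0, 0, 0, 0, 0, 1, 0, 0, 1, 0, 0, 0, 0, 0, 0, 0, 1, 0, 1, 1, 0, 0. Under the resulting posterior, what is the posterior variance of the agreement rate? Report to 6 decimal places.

The Beta prior is conjugate to a Binomial/Bernoulli likelihood; the update adds successes to α and failures to β.
Posterior: Beta(α+k, β+n−k) = Beta(5.7+10, 7.7+35) = Beta(15.7, 42.7).
Var = αβ/((α+β)²(α+β+1)) = 15.7·42.7/(58.4²·59.4) = 0.003309.

0.003309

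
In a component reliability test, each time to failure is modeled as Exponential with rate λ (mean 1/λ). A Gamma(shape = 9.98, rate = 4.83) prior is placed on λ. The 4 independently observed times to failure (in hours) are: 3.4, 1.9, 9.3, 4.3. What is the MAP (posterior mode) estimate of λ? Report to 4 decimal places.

With a Gamma(shape α, rate β) prior on the exponential rate λ, the posterior after n observations with total T = Σxᵢ is Gamma(α+n, β+T).
Sum of observations T = 18.9 hours; n = 4.
Posterior: Gamma(9.98+4, 4.83+18.9) = Gamma(13.98, 23.73).
Mode = (α−1)/β = 0.5470.

0.5470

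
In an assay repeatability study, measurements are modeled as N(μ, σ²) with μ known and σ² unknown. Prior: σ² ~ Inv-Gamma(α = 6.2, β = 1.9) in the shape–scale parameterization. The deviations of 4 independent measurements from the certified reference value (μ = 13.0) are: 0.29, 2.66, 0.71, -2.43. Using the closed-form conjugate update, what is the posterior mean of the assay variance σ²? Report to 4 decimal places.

1.2062

With known mean μ and an Inverse-Gamma(α, β) prior on σ², the Normal likelihood is conjugate: posterior is Inv-Gamma(α + n/2, β + Σ(xᵢ−μ)²/2).
Σ(xᵢ−μ)² = (0.29)² + (2.66)² + (0.71)² + (-2.43)² = 13.5687.
Posterior: Inv-Gamma(6.2 + 4/2, 1.9 + 13.5687/2) = Inv-Gamma(8.20, 8.68435).
E[σ²|data] = β/(α−1) = 8.68435/7.20 = 1.2062.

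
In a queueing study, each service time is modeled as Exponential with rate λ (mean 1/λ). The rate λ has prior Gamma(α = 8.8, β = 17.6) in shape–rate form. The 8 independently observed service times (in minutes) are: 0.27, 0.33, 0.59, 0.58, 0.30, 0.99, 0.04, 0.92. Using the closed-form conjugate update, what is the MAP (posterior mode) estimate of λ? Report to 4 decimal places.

With a Gamma(shape α, rate β) prior on the exponential rate λ, the posterior after n observations with total T = Σxᵢ is Gamma(α+n, β+T).
Sum of observations T = 4.02 minutes; n = 8.
Posterior: Gamma(8.8+8, 17.6+4.02) = Gamma(16.8, 21.62).
Mode = (α−1)/β = 0.7308.

0.7308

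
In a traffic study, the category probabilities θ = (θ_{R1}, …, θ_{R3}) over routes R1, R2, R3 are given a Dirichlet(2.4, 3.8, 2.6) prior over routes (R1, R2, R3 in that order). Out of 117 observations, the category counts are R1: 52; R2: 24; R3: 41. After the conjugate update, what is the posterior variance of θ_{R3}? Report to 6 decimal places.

The Dirichlet prior is conjugate to the Multinomial likelihood: each posterior αⱼ = prior αⱼ + observed count nⱼ.
Posterior concentration: (54.4, 27.8, 43.6), total = 125.8.
Var[θ_j] = α_j(Σα−α_j)/((Σα)²(Σα+1)) = 43.6·82.2/(125.8²·126.8) = 0.001786.

0.001786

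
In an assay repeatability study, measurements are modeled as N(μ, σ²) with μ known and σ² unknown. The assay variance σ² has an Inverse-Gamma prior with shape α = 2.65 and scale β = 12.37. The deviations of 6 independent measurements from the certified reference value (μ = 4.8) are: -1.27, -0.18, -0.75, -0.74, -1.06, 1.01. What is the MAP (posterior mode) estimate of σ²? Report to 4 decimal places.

2.2285

With known mean μ and an Inverse-Gamma(α, β) prior on σ², the Normal likelihood is conjugate: posterior is Inv-Gamma(α + n/2, β + Σ(xᵢ−μ)²/2).
Σ(xᵢ−μ)² = (-1.27)² + (-0.18)² + (-0.75)² + (-0.74)² + (-1.06)² + (1.01)² = 4.8991.
Posterior: Inv-Gamma(2.65 + 6/2, 12.37 + 4.8991/2) = Inv-Gamma(5.65, 14.81955).
Mode = β/(α+1) = 14.81955/6.65 = 2.2285.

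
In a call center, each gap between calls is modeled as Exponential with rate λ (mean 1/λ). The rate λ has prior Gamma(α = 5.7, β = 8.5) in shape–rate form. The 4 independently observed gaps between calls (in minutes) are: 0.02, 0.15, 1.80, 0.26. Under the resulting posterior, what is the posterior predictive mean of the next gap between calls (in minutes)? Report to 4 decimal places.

With a Gamma(shape α, rate β) prior on the exponential rate λ, the posterior after n observations with total T = Σxᵢ is Gamma(α+n, β+T).
Sum of observations T = 2.23 minutes; n = 4.
Posterior: Gamma(5.7+4, 8.5+2.23) = Gamma(9.7, 10.73).
The predictive distribution for the next observation is Lomax; its mean is β/(α−1) = 10.73/8.7 = 1.2333.

1.2333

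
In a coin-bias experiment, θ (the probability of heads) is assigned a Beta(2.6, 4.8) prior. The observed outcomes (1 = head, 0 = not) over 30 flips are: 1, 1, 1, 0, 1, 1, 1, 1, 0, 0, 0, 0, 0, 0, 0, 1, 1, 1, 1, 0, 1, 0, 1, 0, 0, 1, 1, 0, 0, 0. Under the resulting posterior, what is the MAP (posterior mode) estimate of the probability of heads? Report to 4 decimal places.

The Beta prior is conjugate to a Binomial/Bernoulli likelihood; the update adds successes to α and failures to β.
Posterior: Beta(α+k, β+n−k) = Beta(2.6+15, 4.8+15) = Beta(17.6, 19.8).
Mode of Beta(a,b) for a,b>1 is (a−1)/(a+b−2) = 16.6/35.4 = 0.4689.

0.4689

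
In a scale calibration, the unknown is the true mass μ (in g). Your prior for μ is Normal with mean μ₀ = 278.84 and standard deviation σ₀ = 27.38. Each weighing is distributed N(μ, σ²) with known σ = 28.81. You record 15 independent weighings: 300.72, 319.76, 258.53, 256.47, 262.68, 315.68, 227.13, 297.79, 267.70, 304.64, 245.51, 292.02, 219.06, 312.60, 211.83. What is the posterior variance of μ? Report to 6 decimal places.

51.530803

For Normal data with known variance σ², a Normal(μ₀, σ₀²) prior on μ is conjugate. Posterior precision = 1/σ₀² + n/σ²; posterior mean is the precision-weighted average of μ₀ and x̄.
σ₀² = 27.38² = 749.6644, σ² = 28.81² = 830.0161; σ² + n·σ₀² = 830.0161 + 15·749.6644 = 12074.9821.
Posterior precision = 1/σ₀² + n/σ² = 1/749.6644 + 15/830.0161 = (σ² + n·σ₀²)/(σ₀²σ²) = 12074.9821/(749.6644·830.0161); posterior variance σₙ² = σ₀²σ²/(σ² + n·σ₀²) = 749.6644·830.0161/12074.9821 = 51.530803.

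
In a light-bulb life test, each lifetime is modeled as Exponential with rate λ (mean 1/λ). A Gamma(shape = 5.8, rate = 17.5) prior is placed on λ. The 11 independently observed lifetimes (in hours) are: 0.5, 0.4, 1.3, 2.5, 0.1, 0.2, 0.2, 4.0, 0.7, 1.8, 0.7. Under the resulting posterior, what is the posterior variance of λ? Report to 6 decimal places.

0.018792

With a Gamma(shape α, rate β) prior on the exponential rate λ, the posterior after n observations with total T = Σxᵢ is Gamma(α+n, β+T).
Sum of observations T = 12.4 hours; n = 11.
Posterior: Gamma(5.8+11, 17.5+12.4) = Gamma(16.8, 29.9).
Var = α/β² = 0.018792.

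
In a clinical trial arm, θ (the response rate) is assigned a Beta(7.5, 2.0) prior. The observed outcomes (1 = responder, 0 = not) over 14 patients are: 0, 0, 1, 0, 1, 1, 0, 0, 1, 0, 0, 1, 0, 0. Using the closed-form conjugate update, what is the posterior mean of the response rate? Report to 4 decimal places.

The Beta prior is conjugate to a Binomial/Bernoulli likelihood; the update adds successes to α and failures to β.
Posterior: Beta(α+k, β+n−k) = Beta(7.5+5, 2.0+9) = Beta(12.5, 11.0).
Posterior mean = α/(α+β) = 12.5/23.5 = 0.5319.

0.5319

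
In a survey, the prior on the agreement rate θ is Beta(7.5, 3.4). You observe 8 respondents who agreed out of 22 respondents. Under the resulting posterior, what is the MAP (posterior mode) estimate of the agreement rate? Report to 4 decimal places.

0.4693

The Beta prior is conjugate to a Binomial/Bernoulli likelihood; the update adds successes to α and failures to β.
Posterior: Beta(α+k, β+n−k) = Beta(7.5+8, 3.4+14) = Beta(15.5, 17.4).
Mode of Beta(a,b) for a,b>1 is (a−1)/(a+b−2) = 14.5/30.9 = 0.4693.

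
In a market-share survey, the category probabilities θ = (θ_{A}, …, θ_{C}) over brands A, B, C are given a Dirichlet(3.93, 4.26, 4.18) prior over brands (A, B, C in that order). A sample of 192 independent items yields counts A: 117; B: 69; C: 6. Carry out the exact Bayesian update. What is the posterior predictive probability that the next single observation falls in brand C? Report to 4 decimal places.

The Dirichlet prior is conjugate to the Multinomial likelihood: each posterior αⱼ = prior αⱼ + observed count nⱼ.
Posterior concentration: (120.93, 73.26, 10.18), total = 204.37.
P(next = C | data) = α_{C}/Σα = 0.0498.

0.0498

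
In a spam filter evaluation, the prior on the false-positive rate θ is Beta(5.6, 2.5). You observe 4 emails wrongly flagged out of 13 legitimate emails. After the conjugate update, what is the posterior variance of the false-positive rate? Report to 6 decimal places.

The Beta prior is conjugate to a Binomial/Bernoulli likelihood; the update adds successes to α and failures to β.
Posterior: Beta(α+k, β+n−k) = Beta(5.6+4, 2.5+9) = Beta(9.6, 11.5).
Var = αβ/((α+β)²(α+β+1)) = 9.6·11.5/(21.1²·22.1) = 0.011220.

0.011220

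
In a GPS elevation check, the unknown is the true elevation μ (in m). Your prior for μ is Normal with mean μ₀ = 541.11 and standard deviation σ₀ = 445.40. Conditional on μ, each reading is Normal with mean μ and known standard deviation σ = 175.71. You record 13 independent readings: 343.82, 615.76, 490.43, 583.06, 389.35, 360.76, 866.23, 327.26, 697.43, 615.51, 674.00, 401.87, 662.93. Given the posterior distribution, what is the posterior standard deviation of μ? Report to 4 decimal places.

48.4441

For Normal data with known variance σ², a Normal(μ₀, σ₀²) prior on μ is conjugate. Posterior precision = 1/σ₀² + n/σ²; posterior mean is the precision-weighted average of μ₀ and x̄.
σ₀² = 445.40² = 198381.16, σ² = 175.71² = 30874.0041; σ² + n·σ₀² = 30874.0041 + 13·198381.16 = 2609829.0841.
Posterior precision = 1/σ₀² + n/σ² = 1/198381.16 + 13/30874.0041 = (σ² + n·σ₀²)/(σ₀²σ²) = 2609829.0841/(198381.16·30874.0041); posterior variance σₙ² = σ₀²σ²/(σ² + n·σ₀²) = 198381.16·30874.0041/2609829.0841 = 2346.828298.
Posterior SD = √σₙ² = √(198381.16·30874.0041/2609829.0841) = 48.4441.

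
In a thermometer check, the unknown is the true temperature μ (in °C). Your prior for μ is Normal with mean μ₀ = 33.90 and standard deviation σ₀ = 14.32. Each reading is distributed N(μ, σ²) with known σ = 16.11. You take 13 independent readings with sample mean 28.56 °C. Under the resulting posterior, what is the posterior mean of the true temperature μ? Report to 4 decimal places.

29.0338

For Normal data with known variance σ², a Normal(μ₀, σ₀²) prior on μ is conjugate. Posterior precision = 1/σ₀² + n/σ²; posterior mean is the precision-weighted average of μ₀ and x̄.
n·x̄ = 13·28.56 = 371.28.
σ₀² = 14.32² = 205.0624, σ² = 16.11² = 259.5321; σ² + n·σ₀² = 259.5321 + 13·205.0624 = 2925.3433.
Posterior mean = (μ₀/σ₀² + n·x̄/σ²)/(1/σ₀² + n/σ²) = (σ²·μ₀ + σ₀²·n·x̄)/(σ² + n·σ₀²) = (259.5321·33.90 + 205.0624·371.28)/2925.3433 = 84933.706062/2925.3433 = 29.0338.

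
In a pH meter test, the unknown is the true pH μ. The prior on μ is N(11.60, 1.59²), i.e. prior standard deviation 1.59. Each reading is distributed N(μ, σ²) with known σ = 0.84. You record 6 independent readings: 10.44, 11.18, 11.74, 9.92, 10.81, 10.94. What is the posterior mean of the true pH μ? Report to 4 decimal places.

10.8722

For Normal data with known variance σ², a Normal(μ₀, σ₀²) prior on μ is conjugate. Posterior precision = 1/σ₀² + n/σ²; posterior mean is the precision-weighted average of μ₀ and x̄.
Σxᵢ = 10.44 + 11.18 + 11.74 + 9.92 + 10.81 + 10.94 = 65.03, so n·x̄ = 65.03.
σ₀² = 1.59² = 2.5281, σ² = 0.84² = 0.7056; σ² + n·σ₀² = 0.7056 + 6·2.5281 = 15.8742.
Posterior mean = (μ₀/σ₀² + n·x̄/σ²)/(1/σ₀² + n/σ²) = (σ²·μ₀ + σ₀²·n·x̄)/(σ² + n·σ₀²) = (0.7056·11.60 + 2.5281·65.03)/15.8742 = 172.587303/15.8742 = 10.8722.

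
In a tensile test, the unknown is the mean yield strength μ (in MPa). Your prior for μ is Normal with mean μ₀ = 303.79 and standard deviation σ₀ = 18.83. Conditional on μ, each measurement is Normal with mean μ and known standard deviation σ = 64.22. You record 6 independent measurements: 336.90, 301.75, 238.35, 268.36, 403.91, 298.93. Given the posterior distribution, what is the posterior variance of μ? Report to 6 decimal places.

233.909869

For Normal data with known variance σ², a Normal(μ₀, σ₀²) prior on μ is conjugate. Posterior precision = 1/σ₀² + n/σ²; posterior mean is the precision-weighted average of μ₀ and x̄.
σ₀² = 18.83² = 354.5689, σ² = 64.22² = 4124.2084; σ² + n·σ₀² = 4124.2084 + 6·354.5689 = 6251.6218.
Posterior precision = 1/σ₀² + n/σ² = 1/354.5689 + 6/4124.2084 = (σ² + n·σ₀²)/(σ₀²σ²) = 6251.6218/(354.5689·4124.2084); posterior variance σₙ² = σ₀²σ²/(σ² + n·σ₀²) = 354.5689·4124.2084/6251.6218 = 233.909869.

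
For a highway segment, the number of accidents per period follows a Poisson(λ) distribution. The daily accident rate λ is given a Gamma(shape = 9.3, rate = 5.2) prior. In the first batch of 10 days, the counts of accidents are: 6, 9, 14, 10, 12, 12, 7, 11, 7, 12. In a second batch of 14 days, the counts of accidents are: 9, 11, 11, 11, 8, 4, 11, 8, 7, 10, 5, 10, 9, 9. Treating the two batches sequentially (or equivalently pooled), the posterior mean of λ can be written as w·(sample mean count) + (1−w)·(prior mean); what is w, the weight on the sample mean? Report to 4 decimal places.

0.8219

With a Gamma(shape α, rate β) prior, the Poisson likelihood is conjugate: the posterior is Gamma(α + ΣXᵢ, β + n).
Total number of days: n = 10 + 14 = 24.
Posterior mean = (α₀+S)/(β₀+n) = [n/(β₀+n)]·(S/n) + [β₀/(β₀+n)]·(α₀/β₀), so only n and β₀ enter the weight.
Weight on data w = n/(β₀+n) = 24/(5.2+24) = 24/29.2 = 0.8219.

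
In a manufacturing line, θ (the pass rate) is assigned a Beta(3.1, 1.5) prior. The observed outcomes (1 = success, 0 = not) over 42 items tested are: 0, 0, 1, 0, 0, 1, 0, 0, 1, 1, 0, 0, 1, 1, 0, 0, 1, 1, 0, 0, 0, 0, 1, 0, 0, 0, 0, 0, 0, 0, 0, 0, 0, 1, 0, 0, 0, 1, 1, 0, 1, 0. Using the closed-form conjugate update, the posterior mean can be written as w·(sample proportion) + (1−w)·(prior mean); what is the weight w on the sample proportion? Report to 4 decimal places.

0.9013

The Beta prior is conjugate to a Binomial/Bernoulli likelihood; the update adds successes to α and failures to β.
Posterior mean = (α₀+k)/(α₀+β₀+n) = [n/(α₀+β₀+n)]·(k/n) + [(α₀+β₀)/(α₀+β₀+n)]·α₀/(α₀+β₀), so only n and the prior enter the weight.
The weight on the data is w = n/(α₀+β₀+n) = 42/(3.1+1.5+42) = 42/46.6 = 0.9013.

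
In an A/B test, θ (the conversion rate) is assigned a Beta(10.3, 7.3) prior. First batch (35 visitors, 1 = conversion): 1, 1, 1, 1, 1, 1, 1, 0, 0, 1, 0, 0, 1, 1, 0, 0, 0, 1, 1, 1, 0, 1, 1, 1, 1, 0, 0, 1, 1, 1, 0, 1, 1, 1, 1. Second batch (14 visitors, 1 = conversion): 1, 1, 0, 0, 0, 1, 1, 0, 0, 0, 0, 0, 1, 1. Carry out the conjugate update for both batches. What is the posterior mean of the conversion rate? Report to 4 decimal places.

The Beta prior is conjugate to a Binomial/Bernoulli likelihood; the update adds successes to α and failures to β.
After batch 1: Beta(10.3+24, 7.3+11) = Beta(34.3, 18.3).
After batch 2: Beta(34.3+6, 18.3+8) = Beta(40.3, 26.3).
Posterior mean = α/(α+β) = 40.3/66.6 = 0.6051.

0.6051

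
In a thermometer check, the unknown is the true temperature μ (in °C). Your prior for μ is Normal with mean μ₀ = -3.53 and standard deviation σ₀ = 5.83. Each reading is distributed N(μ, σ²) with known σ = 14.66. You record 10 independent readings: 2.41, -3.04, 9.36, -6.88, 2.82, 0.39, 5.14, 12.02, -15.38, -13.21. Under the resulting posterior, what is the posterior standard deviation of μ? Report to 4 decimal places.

3.6285

For Normal data with known variance σ², a Normal(μ₀, σ₀²) prior on μ is conjugate. Posterior precision = 1/σ₀² + n/σ²; posterior mean is the precision-weighted average of μ₀ and x̄.
σ₀² = 5.83² = 33.9889, σ² = 14.66² = 214.9156; σ² + n·σ₀² = 214.9156 + 10·33.9889 = 554.8046.
Posterior precision = 1/σ₀² + n/σ² = 1/33.9889 + 10/214.9156 = (σ² + n·σ₀²)/(σ₀²σ²) = 554.8046/(33.9889·214.9156); posterior variance σₙ² = σ₀²σ²/(σ² + n·σ₀²) = 33.9889·214.9156/554.8046 = 13.166338.
Posterior SD = √σₙ² = √(33.9889·214.9156/554.8046) = 3.6285.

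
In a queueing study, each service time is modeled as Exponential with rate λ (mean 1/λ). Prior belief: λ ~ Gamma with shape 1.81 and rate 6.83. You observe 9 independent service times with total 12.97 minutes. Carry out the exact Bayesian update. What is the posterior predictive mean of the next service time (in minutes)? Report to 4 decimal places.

2.0183

With a Gamma(shape α, rate β) prior on the exponential rate λ, the posterior after n observations with total T = Σxᵢ is Gamma(α+n, β+T).
Posterior: Gamma(1.81+9, 6.83+12.97) = Gamma(10.81, 19.80).
The predictive distribution for the next observation is Lomax; its mean is β/(α−1) = 19.80/9.81 = 2.0183.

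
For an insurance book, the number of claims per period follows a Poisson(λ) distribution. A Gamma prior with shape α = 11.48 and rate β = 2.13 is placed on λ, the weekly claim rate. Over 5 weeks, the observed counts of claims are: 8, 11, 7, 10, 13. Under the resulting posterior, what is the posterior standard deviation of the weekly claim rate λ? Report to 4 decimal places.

With a Gamma(shape α, rate β) prior, the Poisson likelihood is conjugate: the posterior is Gamma(α + ΣXᵢ, β + n).
Sum of counts S = 49 over n = 5 weeks.
Posterior: Gamma(α+S, β+n) = Gamma(11.48+49, 2.13+5) = Gamma(60.48, 7.13).
SD = √α/β = √60.48/7.13 = 1.0907.

1.0907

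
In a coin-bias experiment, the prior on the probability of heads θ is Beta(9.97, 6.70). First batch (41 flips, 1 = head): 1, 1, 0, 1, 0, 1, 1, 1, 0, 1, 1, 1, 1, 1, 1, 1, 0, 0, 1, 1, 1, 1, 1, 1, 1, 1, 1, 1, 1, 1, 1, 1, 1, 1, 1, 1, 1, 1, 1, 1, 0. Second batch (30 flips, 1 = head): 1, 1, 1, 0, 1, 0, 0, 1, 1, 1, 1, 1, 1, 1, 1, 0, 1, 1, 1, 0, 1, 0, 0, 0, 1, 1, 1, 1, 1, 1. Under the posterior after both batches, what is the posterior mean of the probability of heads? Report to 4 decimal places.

0.7639

The Beta prior is conjugate to a Binomial/Bernoulli likelihood; the update adds successes to α and failures to β.
After batch 1: Beta(9.97+35, 6.70+6) = Beta(44.97, 12.70).
After batch 2: Beta(44.97+22, 12.70+8) = Beta(66.97, 20.70).
Posterior mean = α/(α+β) = 66.97/87.67 = 0.7639.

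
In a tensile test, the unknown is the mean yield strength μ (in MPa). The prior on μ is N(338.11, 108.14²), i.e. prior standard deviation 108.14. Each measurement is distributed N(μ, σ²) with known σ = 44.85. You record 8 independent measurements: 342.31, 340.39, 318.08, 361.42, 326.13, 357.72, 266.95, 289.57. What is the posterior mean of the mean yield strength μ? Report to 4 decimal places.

For Normal data with known variance σ², a Normal(μ₀, σ₀²) prior on μ is conjugate. Posterior precision = 1/σ₀² + n/σ²; posterior mean is the precision-weighted average of μ₀ and x̄.
Σxᵢ = 342.31 + 340.39 + 318.08 + 361.42 + 326.13 + 357.72 + 266.95 + 289.57 = 2602.57, so n·x̄ = 2602.57.
σ₀² = 108.14² = 11694.2596, σ² = 44.85² = 2011.5225; σ² + n·σ₀² = 2011.5225 + 8·11694.2596 = 95565.5993.
Posterior mean = (μ₀/σ₀² + n·x̄/σ²)/(1/σ₀² + n/σ²) = (σ²·μ₀ + σ₀²·n·x̄)/(σ² + n·σ₀²) = (2011.5225·338.11 + 11694.2596·2602.57)/95565.5993 = 31115245.079647/95565.5993 = 325.5904.

325.5904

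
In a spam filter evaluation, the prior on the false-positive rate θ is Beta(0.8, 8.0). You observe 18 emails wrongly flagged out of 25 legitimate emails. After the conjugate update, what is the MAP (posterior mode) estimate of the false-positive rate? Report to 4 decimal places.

The Beta prior is conjugate to a Binomial/Bernoulli likelihood; the update adds successes to α and failures to β.
Posterior: Beta(α+k, β+n−k) = Beta(0.8+18, 8.0+7) = Beta(18.8, 15.0).
Mode of Beta(a,b) for a,b>1 is (a−1)/(a+b−2) = 17.8/31.8 = 0.5597.

0.5597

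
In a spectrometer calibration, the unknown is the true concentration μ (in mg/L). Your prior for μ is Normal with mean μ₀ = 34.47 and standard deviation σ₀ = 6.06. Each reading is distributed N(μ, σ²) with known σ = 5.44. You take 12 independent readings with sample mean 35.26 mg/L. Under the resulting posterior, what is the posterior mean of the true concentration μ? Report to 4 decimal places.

For Normal data with known variance σ², a Normal(μ₀, σ₀²) prior on μ is conjugate. Posterior precision = 1/σ₀² + n/σ²; posterior mean is the precision-weighted average of μ₀ and x̄.
n·x̄ = 12·35.26 = 423.12.
σ₀² = 6.06² = 36.7236, σ² = 5.44² = 29.5936; σ² + n·σ₀² = 29.5936 + 12·36.7236 = 470.2768.
Posterior mean = (μ₀/σ₀² + n·x̄/σ²)/(1/σ₀² + n/σ²) = (σ²·μ₀ + σ₀²·n·x̄)/(σ² + n·σ₀²) = (29.5936·34.47 + 36.7236·423.12)/470.2768 = 16558.581024/470.2768 = 35.2103.

35.2103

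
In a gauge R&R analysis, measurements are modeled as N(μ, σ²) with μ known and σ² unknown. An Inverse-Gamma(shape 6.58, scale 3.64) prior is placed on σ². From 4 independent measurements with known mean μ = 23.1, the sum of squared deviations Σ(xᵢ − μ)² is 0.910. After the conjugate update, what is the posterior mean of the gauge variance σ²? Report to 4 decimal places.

With known mean μ and an Inverse-Gamma(α, β) prior on σ², the Normal likelihood is conjugate: posterior is Inv-Gamma(α + n/2, β + Σ(xᵢ−μ)²/2).
Posterior: Inv-Gamma(6.58 + 4/2, 3.64 + 0.910/2) = Inv-Gamma(8.58, 4.0950).
E[σ²|data] = β/(α−1) = 4.0950/7.58 = 0.5402.

0.5402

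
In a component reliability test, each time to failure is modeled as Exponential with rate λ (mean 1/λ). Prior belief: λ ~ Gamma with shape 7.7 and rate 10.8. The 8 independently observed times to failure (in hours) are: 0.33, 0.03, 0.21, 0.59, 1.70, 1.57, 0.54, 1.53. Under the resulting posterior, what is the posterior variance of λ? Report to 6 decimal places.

With a Gamma(shape α, rate β) prior on the exponential rate λ, the posterior after n observations with total T = Σxᵢ is Gamma(α+n, β+T).
Sum of observations T = 6.50 hours; n = 8.
Posterior: Gamma(7.7+8, 10.8+6.50) = Gamma(15.7, 17.30).
Var = α/β² = 0.052457.

0.052457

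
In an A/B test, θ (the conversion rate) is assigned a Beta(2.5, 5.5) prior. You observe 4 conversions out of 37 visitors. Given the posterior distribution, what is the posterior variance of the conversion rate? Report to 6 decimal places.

0.002687

The Beta prior is conjugate to a Binomial/Bernoulli likelihood; the update adds successes to α and failures to β.
Posterior: Beta(α+k, β+n−k) = Beta(2.5+4, 5.5+33) = Beta(6.5, 38.5).
Var = αβ/((α+β)²(α+β+1)) = 6.5·38.5/(45.0²·46.0) = 0.002687.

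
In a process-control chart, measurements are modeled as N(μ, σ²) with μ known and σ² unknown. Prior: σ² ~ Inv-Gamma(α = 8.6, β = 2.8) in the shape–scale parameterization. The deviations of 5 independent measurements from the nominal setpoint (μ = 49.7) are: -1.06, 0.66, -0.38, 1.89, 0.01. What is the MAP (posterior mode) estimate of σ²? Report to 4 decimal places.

0.4494

With known mean μ and an Inverse-Gamma(α, β) prior on σ², the Normal likelihood is conjugate: posterior is Inv-Gamma(α + n/2, β + Σ(xᵢ−μ)²/2).
Σ(xᵢ−μ)² = (-1.06)² + (0.66)² + (-0.38)² + (1.89)² + (0.01)² = 5.2758.
Posterior: Inv-Gamma(8.6 + 5/2, 2.8 + 5.2758/2) = Inv-Gamma(11.10, 5.43790).
Mode = β/(α+1) = 5.43790/12.10 = 0.4494.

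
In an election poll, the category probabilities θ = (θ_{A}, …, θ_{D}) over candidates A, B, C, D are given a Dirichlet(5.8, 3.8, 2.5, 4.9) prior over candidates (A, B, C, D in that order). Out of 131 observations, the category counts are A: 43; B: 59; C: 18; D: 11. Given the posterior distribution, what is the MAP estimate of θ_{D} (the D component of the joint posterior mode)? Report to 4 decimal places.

The Dirichlet prior is conjugate to the Multinomial likelihood: each posterior αⱼ = prior αⱼ + observed count nⱼ.
Posterior concentration: (48.8, 62.8, 20.5, 15.9), total = 148.0.
Joint mode component: (α_{D}−1)/(Σα−K) = 14.9/144.0 = 0.1035.

0.1035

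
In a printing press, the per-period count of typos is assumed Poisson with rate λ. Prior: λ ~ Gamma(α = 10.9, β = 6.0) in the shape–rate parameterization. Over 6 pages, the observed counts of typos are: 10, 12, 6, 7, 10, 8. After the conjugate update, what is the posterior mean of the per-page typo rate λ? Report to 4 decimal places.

With a Gamma(shape α, rate β) prior, the Poisson likelihood is conjugate: the posterior is Gamma(α + ΣXᵢ, β + n).
Sum of counts S = 53 over n = 6 pages.
Posterior: Gamma(α+S, β+n) = Gamma(10.9+53, 6.0+6) = Gamma(63.9, 12.0).
Posterior mean = α/β = 63.9/12.0 = 5.3250.

5.3250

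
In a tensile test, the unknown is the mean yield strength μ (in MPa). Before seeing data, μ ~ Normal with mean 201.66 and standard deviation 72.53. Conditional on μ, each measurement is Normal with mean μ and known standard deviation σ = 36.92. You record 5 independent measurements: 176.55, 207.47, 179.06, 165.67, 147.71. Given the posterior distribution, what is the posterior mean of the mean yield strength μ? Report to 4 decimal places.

For Normal data with known variance σ², a Normal(μ₀, σ₀²) prior on μ is conjugate. Posterior precision = 1/σ₀² + n/σ²; posterior mean is the precision-weighted average of μ₀ and x̄.
Σxᵢ = 176.55 + 207.47 + 179.06 + 165.67 + 147.71 = 876.46, so n·x̄ = 876.46.
σ₀² = 72.53² = 5260.6009, σ² = 36.92² = 1363.0864; σ² + n·σ₀² = 1363.0864 + 5·5260.6009 = 27666.0909.
Posterior mean = (μ₀/σ₀² + n·x̄/σ²)/(1/σ₀² + n/σ²) = (σ²·μ₀ + σ₀²·n·x̄)/(σ² + n·σ₀²) = (1363.0864·201.66 + 5260.6009·876.46)/27666.0909 = 4885586.268238/27666.0909 = 176.5911.

176.5911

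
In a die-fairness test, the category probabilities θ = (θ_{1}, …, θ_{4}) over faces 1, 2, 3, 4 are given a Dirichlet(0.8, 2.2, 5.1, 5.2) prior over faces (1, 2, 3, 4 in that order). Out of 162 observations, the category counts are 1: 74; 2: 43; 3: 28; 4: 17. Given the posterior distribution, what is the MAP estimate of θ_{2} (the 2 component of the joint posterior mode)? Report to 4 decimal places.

0.2580

The Dirichlet prior is conjugate to the Multinomial likelihood: each posterior αⱼ = prior αⱼ + observed count nⱼ.
Posterior concentration: (74.8, 45.2, 33.1, 22.2), total = 175.3.
Joint mode component: (α_{2}−1)/(Σα−K) = 44.2/171.3 = 0.2580.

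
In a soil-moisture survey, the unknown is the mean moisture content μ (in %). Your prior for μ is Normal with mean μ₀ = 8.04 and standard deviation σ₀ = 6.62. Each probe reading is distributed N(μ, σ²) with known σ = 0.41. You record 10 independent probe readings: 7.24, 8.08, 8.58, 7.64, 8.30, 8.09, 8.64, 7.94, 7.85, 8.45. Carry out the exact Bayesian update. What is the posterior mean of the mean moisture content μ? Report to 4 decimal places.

For Normal data with known variance σ², a Normal(μ₀, σ₀²) prior on μ is conjugate. Posterior precision = 1/σ₀² + n/σ²; posterior mean is the precision-weighted average of μ₀ and x̄.
Σxᵢ = 7.24 + 8.08 + 8.58 + 7.64 + 8.30 + 8.09 + 8.64 + 7.94 + 7.85 + 8.45 = 80.81, so n·x̄ = 80.81.
σ₀² = 6.62² = 43.8244, σ² = 0.41² = 0.1681; σ² + n·σ₀² = 0.1681 + 10·43.8244 = 438.4121.
Posterior mean = (μ₀/σ₀² + n·x̄/σ²)/(1/σ₀² + n/σ²) = (σ²·μ₀ + σ₀²·n·x̄)/(σ² + n·σ₀²) = (0.1681·8.04 + 43.8244·80.81)/438.4121 = 3542.801288/438.4121 = 8.0810.

8.0810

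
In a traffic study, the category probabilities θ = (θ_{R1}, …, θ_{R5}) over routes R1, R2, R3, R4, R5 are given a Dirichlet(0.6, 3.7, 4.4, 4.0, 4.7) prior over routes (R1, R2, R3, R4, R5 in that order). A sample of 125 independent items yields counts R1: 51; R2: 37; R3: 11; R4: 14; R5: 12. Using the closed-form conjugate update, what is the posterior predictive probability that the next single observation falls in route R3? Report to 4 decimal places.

The Dirichlet prior is conjugate to the Multinomial likelihood: each posterior αⱼ = prior αⱼ + observed count nⱼ.
Posterior concentration: (51.6, 40.7, 15.4, 18.0, 16.7), total = 142.4.
P(next = R3 | data) = α_{R3}/Σα = 0.1081.

0.1081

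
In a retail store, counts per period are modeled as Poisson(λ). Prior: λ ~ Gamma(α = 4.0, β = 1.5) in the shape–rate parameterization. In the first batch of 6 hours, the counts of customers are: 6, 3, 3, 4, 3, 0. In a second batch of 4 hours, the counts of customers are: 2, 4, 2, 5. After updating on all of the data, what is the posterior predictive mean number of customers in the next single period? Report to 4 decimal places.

3.1304

With a Gamma(shape α, rate β) prior, the Poisson likelihood is conjugate: the posterior is Gamma(α + ΣXᵢ, β + n).
Batch 1: sum of counts S = 19 over n = 6 hours.
After batch 1: Gamma(α+S, β+n) = Gamma(4.0+19, 1.5+6) = Gamma(23.0, 7.5).
Batch 2: sum of counts S = 13 over n = 4 hours.
After batch 2: Gamma(α+S, β+n) = Gamma(23.0+13, 7.5+4) = Gamma(36.0, 11.5).
The predictive distribution for one future period is NegBinom with mean α/β = 3.1304.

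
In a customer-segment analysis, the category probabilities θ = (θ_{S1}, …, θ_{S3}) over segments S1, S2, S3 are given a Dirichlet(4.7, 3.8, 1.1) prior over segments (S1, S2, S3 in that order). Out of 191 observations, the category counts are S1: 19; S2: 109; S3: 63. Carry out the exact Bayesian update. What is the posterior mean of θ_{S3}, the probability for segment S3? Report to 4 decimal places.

0.3195

The Dirichlet prior is conjugate to the Multinomial likelihood: each posterior αⱼ = prior αⱼ + observed count nⱼ.
Posterior concentration: (23.7, 112.8, 64.1), total = 200.6.
E[θ_{S3}|data] = α_{S3}/Σα = 64.1/200.6 = 0.3195.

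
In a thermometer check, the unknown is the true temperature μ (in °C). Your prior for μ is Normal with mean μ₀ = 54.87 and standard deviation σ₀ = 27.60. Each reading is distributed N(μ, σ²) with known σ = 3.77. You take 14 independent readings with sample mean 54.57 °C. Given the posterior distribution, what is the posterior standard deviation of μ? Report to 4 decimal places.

For Normal data with known variance σ², a Normal(μ₀, σ₀²) prior on μ is conjugate. Posterior precision = 1/σ₀² + n/σ²; posterior mean is the precision-weighted average of μ₀ and x̄.
σ₀² = 27.60² = 761.76, σ² = 3.77² = 14.2129; σ² + n·σ₀² = 14.2129 + 14·761.76 = 10678.8529.
Posterior precision = 1/σ₀² + n/σ² = 1/761.76 + 14/14.2129 = (σ² + n·σ₀²)/(σ₀²σ²) = 10678.8529/(761.76·14.2129); posterior variance σₙ² = σ₀²σ²/(σ² + n·σ₀²) = 761.76·14.2129/10678.8529 = 1.013856.
Posterior SD = √σₙ² = √(761.76·14.2129/10678.8529) = 1.0069.

1.0069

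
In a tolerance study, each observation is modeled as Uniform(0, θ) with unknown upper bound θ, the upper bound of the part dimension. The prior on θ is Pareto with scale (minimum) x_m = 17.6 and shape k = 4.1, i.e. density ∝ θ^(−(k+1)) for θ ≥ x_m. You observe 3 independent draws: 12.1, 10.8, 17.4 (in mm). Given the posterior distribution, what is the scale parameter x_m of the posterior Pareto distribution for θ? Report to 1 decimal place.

A Pareto(scale x_m, shape k) prior on the upper bound θ of Uniform(0, θ) is conjugate: posterior is Pareto(max(x_m, max xᵢ), k + n).
Sample maximum = 17.4; prior scale x_m = 17.6 → posterior scale = max = 17.6.
Posterior shape = 4.1 + 3 = 7.1.
Posterior scale x_m = 17.6.

17.6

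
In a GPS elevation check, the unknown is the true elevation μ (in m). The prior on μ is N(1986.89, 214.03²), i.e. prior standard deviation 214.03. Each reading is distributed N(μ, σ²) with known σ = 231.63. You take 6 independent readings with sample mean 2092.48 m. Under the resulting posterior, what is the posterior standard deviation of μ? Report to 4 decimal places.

86.4964

For Normal data with known variance σ², a Normal(μ₀, σ₀²) prior on μ is conjugate. Posterior precision = 1/σ₀² + n/σ²; posterior mean is the precision-weighted average of μ₀ and x̄.
σ₀² = 214.03² = 45808.8409, σ² = 231.63² = 53652.4569; σ² + n·σ₀² = 53652.4569 + 6·45808.8409 = 328505.5023.
Posterior precision = 1/σ₀² + n/σ² = 1/45808.8409 + 6/53652.4569 = (σ² + n·σ₀²)/(σ₀²σ²) = 328505.5023/(45808.8409·53652.4569); posterior variance σₙ² = σ₀²σ²/(σ² + n·σ₀²) = 45808.8409·53652.4569/328505.5023 = 7481.630733.
Posterior SD = √σₙ² = √(45808.8409·53652.4569/328505.5023) = 86.4964.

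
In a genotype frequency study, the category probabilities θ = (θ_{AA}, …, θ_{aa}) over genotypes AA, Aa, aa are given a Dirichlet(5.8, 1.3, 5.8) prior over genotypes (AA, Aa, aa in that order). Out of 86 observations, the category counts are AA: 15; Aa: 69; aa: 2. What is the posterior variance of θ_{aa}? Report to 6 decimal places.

0.000727

The Dirichlet prior is conjugate to the Multinomial likelihood: each posterior αⱼ = prior αⱼ + observed count nⱼ.
Posterior concentration: (20.8, 70.3, 7.8), total = 98.9.
Var[θ_j] = α_j(Σα−α_j)/((Σα)²(Σα+1)) = 7.8·91.1/(98.9²·99.9) = 0.000727.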